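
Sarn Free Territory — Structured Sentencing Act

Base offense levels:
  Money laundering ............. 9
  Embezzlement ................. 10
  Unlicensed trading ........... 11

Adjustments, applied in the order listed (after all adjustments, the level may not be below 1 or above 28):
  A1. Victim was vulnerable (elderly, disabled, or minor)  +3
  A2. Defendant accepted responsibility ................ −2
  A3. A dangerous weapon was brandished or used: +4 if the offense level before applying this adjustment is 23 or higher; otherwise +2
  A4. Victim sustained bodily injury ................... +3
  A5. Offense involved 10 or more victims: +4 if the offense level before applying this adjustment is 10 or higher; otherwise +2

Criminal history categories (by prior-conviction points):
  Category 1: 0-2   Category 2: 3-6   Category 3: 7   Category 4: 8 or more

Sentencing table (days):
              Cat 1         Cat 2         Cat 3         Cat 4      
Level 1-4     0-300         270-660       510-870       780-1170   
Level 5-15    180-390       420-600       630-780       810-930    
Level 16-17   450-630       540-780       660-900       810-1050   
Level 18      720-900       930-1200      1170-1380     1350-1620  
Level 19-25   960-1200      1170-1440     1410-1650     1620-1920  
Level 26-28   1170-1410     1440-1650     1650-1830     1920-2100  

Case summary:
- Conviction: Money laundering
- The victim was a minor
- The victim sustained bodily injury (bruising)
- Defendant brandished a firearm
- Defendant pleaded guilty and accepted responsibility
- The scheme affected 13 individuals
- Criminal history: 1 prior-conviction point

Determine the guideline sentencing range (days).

960-1200 days

Base offense level for money laundering: 9.
A1 applies: 9 + 3 = 12.
A2 applies: 12 − 2 = 10.
A3 applies (level before this adjustment is 10 < 23, so +2): 10 + 2 = 12.
A4 applies: 12 + 3 = 15.
A5 applies (level before this adjustment is 15 ≥ 10, so +4): 15 + 4 = 19.
Final offense level: 19.
Criminal history: 1 prior point → Category 1 (0-2).
Level 19 falls in the 19-25 band.
Grid: Level 19-25 × Category 1 = 960-1200 days.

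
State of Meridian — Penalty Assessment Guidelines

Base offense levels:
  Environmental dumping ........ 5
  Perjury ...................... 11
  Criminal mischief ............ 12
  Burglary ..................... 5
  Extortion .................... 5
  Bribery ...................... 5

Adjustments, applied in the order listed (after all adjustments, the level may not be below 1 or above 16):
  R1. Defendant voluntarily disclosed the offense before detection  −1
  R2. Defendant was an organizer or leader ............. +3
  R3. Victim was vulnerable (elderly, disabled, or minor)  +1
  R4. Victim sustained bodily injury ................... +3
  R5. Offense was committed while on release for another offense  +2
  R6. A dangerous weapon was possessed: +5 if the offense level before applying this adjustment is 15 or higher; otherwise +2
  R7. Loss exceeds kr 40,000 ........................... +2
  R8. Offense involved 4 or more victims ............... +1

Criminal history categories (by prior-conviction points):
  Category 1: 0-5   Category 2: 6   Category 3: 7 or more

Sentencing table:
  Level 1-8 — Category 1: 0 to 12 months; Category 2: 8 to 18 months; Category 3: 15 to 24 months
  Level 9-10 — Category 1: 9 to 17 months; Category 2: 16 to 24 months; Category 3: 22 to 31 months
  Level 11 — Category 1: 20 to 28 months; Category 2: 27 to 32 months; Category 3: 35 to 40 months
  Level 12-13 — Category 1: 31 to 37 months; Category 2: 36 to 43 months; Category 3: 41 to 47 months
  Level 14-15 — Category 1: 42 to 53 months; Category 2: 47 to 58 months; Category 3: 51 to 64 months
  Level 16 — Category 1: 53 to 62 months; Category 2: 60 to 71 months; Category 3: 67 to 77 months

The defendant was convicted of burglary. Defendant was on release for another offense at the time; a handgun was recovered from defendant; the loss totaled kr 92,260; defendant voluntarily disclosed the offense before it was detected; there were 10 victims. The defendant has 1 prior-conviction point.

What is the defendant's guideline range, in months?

Base offense level for burglary: 5.
R1 applies: 5 − 1 = 4.
R2 does not apply.
R3 does not apply.
R5 applies: 4 + 2 = 6.
R6 applies (level before this adjustment is 6 < 15, so +2): 6 + 2 = 8.
R7 applies: 8 + 2 = 10.
R8 applies: 10 + 1 = 11.
Final offense level: 11.
Criminal history: 1 prior point → Category 1 (0-5).
Level 11 falls in the 11 band.
Grid: Level 11 × Category 1 = 20-28 months.

20-28 months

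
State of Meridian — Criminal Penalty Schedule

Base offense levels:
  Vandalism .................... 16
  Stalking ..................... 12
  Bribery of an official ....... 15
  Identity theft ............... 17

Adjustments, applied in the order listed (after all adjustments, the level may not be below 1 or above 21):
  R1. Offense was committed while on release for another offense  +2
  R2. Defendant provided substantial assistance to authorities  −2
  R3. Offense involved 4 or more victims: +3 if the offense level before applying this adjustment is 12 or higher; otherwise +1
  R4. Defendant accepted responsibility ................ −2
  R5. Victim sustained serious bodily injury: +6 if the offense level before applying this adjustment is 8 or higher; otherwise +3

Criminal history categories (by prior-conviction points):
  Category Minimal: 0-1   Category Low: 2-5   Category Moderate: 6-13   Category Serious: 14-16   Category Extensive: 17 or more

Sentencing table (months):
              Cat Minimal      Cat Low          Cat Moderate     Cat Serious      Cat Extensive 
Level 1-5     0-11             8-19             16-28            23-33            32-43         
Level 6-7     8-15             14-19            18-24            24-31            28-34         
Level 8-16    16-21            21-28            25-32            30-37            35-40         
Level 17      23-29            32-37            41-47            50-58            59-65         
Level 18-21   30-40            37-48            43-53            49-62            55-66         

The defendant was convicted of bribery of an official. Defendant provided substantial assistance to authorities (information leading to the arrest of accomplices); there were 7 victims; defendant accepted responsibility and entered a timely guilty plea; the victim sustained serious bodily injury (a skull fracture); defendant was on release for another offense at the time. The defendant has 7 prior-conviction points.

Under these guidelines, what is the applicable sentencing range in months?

43-53 months

Base offense level for bribery of an official: 15.
R1 applies: 15 + 2 = 17.
R2 applies: 17 − 2 = 15.
R3 applies (level before this adjustment is 15 ≥ 12, so +3): 15 + 3 = 18.
R4 applies: 18 − 2 = 16.
R5 applies (level before this adjustment is 16 ≥ 8, so +6): 16 + 6 = 22.
Level 22 exceeds the maximum of 21; capped at 21.
Final offense level: 21.
Criminal history: 7 prior points → Category Moderate (6-13).
Level 21 falls in the 18-21 band.
Grid: Level 18-21 × Category Moderate = 43-53 months.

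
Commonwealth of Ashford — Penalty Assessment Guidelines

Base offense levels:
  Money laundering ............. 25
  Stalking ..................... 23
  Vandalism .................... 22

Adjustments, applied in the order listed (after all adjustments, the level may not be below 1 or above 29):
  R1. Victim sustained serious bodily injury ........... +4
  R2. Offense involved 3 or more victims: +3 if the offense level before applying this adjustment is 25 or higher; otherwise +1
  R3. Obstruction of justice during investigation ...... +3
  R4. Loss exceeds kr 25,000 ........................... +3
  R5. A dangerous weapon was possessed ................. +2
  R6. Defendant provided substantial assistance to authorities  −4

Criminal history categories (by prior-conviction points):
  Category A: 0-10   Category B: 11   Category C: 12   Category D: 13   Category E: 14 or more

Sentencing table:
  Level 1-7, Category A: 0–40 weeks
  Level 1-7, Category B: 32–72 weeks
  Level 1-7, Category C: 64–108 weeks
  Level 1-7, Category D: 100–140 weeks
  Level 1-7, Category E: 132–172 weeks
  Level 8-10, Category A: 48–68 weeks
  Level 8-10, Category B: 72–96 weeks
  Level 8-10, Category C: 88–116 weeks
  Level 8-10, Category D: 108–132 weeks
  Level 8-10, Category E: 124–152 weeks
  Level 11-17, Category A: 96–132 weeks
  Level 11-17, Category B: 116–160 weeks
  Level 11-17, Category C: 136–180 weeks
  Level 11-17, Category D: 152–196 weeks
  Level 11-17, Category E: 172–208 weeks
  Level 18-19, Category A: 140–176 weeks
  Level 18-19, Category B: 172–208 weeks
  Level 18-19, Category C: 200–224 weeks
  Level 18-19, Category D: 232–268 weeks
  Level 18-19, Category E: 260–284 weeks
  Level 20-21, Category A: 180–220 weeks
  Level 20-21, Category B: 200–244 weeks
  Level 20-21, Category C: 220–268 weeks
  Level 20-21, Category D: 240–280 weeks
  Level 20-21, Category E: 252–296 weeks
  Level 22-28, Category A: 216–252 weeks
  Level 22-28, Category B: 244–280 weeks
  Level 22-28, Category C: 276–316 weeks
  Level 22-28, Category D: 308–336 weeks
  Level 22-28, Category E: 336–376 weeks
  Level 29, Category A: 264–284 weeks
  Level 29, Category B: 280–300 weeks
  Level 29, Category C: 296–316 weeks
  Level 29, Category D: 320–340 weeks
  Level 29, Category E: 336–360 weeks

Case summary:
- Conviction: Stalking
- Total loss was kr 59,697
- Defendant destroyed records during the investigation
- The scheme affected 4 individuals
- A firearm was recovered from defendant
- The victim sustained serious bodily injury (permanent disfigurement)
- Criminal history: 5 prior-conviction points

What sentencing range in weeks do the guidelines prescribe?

264-284 weeks

Base offense level for stalking: 23.
R1 applies: 23 + 4 = 27.
R2 applies (level before this adjustment is 27 ≥ 25, so +3): 27 + 3 = 30.
R3 applies: 30 + 3 = 33.
R4 applies: 33 + 3 = 36.
R5 applies: 36 + 2 = 38.
R6 does not apply.
Level 38 exceeds the maximum of 29; capped at 29.
Final offense level: 29.
Criminal history: 5 prior points → Category A (0-10).
Level 29 falls in the 29 band.
Grid: Level 29 × Category A = 264-284 weeks.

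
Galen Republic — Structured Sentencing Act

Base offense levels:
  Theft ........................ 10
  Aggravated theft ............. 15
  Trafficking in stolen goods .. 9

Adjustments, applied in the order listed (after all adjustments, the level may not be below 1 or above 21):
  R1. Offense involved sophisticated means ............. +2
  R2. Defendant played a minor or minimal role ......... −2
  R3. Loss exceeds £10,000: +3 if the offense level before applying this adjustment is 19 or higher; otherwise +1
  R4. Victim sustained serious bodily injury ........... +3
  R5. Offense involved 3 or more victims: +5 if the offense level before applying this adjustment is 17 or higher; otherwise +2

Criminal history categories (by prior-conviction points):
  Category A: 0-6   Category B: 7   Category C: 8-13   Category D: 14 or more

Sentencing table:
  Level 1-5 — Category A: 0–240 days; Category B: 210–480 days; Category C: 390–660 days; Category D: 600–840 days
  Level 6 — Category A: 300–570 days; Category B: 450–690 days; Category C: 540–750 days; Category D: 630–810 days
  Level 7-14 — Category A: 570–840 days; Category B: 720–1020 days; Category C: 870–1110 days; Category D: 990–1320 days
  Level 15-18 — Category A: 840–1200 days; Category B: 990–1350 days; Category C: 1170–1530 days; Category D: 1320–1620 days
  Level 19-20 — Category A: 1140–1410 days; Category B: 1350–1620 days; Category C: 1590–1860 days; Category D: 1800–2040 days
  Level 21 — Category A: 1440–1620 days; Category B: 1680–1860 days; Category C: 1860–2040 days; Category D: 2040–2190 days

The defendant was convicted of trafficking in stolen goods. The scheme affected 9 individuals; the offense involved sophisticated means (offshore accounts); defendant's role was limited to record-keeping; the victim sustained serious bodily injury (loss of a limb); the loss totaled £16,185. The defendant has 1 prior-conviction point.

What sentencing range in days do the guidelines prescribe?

840-1200 days

Base offense level for trafficking in stolen goods: 9.
R1 applies: 9 + 2 = 11.
R2 applies: 11 − 2 = 9.
R3 applies (level before this adjustment is 9 < 19, so +1): 9 + 1 = 10.
R4 applies: 10 + 3 = 13.
R5 applies (level before this adjustment is 13 < 17, so +2): 13 + 2 = 15.
Final offense level: 15.
Criminal history: 1 prior point → Category A (0-6).
Level 15 falls in the 15-18 band.
Grid: Level 15-18 × Category A = 840-1200 days.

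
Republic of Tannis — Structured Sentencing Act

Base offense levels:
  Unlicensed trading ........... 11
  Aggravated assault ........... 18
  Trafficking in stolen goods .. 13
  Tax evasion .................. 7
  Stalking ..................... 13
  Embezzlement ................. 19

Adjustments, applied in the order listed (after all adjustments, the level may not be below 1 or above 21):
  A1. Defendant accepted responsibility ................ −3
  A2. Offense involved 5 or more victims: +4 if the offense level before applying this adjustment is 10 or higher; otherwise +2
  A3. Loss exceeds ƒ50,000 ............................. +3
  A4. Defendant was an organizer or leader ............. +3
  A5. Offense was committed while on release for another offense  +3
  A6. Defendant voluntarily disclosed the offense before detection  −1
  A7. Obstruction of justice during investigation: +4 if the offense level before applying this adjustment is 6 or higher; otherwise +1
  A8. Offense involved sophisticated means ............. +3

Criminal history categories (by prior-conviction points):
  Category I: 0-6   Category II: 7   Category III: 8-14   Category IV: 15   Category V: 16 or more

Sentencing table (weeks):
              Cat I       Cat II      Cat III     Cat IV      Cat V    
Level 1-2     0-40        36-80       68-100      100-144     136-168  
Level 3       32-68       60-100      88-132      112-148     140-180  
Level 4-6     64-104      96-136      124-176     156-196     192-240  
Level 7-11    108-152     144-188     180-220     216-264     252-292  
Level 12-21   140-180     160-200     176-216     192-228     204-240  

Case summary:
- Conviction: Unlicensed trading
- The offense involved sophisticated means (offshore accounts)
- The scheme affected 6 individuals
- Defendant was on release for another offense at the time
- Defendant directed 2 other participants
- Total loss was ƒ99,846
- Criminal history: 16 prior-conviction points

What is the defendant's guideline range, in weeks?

Base offense level for unlicensed trading: 11.
A2 applies (level before this adjustment is 11 ≥ 10, so +4): 11 + 4 = 15.
A3 applies: 15 + 3 = 18.
A4 applies: 18 + 3 = 21.
A5 applies: 21 + 3 = 24.
A6 does not apply.
A7 does not apply.
A8 applies: 24 + 3 = 27.
Level 27 exceeds the maximum of 21; capped at 21.
Final offense level: 21.
Criminal history: 16 prior points → Category V (16+).
Level 21 falls in the 12-21 band.
Grid: Level 12-21 × Category V = 204-240 weeks.

204-240 weeks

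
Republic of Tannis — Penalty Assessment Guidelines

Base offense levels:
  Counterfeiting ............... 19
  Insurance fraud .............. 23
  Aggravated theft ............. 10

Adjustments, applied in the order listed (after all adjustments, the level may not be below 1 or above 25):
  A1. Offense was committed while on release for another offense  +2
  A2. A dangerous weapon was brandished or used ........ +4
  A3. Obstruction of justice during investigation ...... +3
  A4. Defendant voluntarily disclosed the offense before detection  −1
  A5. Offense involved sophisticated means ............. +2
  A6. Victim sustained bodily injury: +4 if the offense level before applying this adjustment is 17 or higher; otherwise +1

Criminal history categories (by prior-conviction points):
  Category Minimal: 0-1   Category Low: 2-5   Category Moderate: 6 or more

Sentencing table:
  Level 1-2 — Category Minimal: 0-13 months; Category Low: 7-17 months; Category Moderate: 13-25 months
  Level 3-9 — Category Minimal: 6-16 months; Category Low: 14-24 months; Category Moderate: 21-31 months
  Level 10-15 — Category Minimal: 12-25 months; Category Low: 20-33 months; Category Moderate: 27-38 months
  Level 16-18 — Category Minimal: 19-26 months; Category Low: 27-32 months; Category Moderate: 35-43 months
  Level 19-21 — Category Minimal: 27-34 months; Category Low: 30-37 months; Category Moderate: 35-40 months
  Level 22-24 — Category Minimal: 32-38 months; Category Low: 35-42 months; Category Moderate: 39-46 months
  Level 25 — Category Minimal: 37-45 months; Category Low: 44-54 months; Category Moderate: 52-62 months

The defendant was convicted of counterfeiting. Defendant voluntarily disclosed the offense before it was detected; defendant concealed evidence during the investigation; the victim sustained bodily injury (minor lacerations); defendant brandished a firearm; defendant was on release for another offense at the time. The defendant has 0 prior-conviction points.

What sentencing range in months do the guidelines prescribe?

Base offense level for counterfeiting: 19.
A1 applies: 19 + 2 = 21.
A2 applies: 21 + 4 = 25.
A3 applies: 25 + 3 = 28.
A4 applies: 28 − 1 = 27.
A6 applies (level before this adjustment is 27 ≥ 17, so +4): 27 + 4 = 31.
Level 31 exceeds the maximum of 25; capped at 25.
Final offense level: 25.
Criminal history: 0 prior points → Category Minimal (0-1).
Level 25 falls in the 25 band.
Grid: Level 25 × Category Minimal = 37-45 months.

37-45 months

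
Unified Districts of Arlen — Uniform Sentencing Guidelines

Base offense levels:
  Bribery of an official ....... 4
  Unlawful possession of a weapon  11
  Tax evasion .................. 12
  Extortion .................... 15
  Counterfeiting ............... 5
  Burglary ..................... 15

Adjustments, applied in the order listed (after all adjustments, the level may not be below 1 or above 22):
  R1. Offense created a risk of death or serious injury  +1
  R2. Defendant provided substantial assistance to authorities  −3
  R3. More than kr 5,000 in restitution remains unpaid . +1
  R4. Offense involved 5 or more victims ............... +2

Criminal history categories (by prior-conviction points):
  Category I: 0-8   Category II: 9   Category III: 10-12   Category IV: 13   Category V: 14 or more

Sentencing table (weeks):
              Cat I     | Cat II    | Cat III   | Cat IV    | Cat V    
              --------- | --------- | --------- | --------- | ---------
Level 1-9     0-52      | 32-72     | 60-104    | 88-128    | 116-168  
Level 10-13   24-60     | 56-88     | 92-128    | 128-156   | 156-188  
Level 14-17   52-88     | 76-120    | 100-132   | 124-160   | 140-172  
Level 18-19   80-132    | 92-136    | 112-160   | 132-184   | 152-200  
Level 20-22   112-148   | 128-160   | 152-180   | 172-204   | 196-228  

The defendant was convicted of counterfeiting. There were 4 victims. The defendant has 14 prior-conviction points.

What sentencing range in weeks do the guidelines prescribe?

116-168 weeks

Base offense level for counterfeiting: 5.
Final offense level: 5.
Criminal history: 14 prior points → Category V (14+).
Level 5 falls in the 1-9 band.
Grid: Level 1-9 × Category V = 116-168 weeks.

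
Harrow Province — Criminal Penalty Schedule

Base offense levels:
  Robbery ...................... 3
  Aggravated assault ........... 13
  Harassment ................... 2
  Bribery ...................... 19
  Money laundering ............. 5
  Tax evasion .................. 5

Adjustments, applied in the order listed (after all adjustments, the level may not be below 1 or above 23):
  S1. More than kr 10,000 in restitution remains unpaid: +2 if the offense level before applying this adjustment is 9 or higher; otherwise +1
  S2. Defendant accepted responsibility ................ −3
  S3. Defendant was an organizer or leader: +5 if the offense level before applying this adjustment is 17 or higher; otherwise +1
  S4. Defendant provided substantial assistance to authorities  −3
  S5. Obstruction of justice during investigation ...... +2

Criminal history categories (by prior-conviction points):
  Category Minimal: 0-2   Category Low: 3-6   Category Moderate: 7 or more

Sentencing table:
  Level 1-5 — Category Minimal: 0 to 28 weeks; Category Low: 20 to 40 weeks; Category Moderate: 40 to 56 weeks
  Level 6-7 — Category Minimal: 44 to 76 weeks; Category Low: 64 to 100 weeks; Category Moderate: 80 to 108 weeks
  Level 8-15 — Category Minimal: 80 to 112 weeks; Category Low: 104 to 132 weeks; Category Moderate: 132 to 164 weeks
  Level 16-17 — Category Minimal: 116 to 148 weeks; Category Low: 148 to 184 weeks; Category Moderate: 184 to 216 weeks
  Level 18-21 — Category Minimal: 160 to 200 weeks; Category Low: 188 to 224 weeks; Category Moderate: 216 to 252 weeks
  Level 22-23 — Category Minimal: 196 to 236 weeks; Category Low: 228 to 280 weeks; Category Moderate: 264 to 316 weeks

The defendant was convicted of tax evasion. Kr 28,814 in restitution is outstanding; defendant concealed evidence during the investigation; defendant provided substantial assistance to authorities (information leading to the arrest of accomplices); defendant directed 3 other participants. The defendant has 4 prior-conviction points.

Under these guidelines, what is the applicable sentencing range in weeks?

Base offense level for tax evasion: 5.
S1 applies (level before this adjustment is 5 < 9, so +1): 5 + 1 = 6.
S2 does not apply.
S3 applies (level before this adjustment is 6 < 17, so +1): 6 + 1 = 7.
S4 applies: 7 − 3 = 4.
S5 applies: 4 + 2 = 6.
Final offense level: 6.
Criminal history: 4 prior points → Category Low (3-6).
Level 6 falls in the 6-7 band.
Grid: Level 6-7 × Category Low = 64-100 weeks.

64-100 weeks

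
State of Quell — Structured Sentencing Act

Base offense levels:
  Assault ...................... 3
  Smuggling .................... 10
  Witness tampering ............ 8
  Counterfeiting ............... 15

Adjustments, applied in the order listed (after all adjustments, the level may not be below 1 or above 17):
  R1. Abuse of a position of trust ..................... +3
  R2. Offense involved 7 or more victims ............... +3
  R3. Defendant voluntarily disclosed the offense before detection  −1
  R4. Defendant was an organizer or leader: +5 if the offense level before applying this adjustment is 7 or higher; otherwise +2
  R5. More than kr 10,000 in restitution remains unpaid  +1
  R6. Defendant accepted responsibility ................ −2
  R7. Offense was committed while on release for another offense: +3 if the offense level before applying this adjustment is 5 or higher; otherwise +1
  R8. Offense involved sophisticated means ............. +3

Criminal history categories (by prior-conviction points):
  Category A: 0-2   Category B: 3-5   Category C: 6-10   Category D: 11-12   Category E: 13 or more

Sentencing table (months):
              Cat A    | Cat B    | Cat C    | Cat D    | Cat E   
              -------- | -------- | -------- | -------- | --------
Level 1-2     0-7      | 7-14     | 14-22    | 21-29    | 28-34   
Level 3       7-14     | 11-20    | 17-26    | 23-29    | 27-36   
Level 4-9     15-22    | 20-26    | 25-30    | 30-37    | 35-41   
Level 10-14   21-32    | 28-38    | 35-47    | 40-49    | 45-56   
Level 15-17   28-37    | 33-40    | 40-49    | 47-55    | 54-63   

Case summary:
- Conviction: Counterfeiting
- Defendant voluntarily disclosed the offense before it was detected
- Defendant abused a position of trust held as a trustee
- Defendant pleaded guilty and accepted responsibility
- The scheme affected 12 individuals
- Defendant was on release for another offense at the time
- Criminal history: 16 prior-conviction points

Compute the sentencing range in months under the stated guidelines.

54-63 months

Base offense level for counterfeiting: 15.
R1 applies: 15 + 3 = 18.
R2 applies: 18 + 3 = 21.
R3 applies: 21 − 1 = 20.
R6 applies: 20 − 2 = 18.
R7 applies (level before this adjustment is 18 ≥ 5, so +3): 18 + 3 = 21.
Level 21 exceeds the maximum of 17; capped at 17.
Final offense level: 17.
Criminal history: 16 prior points → Category E (13+).
Level 17 falls in the 15-17 band.
Grid: Level 15-17 × Category E = 54-63 months.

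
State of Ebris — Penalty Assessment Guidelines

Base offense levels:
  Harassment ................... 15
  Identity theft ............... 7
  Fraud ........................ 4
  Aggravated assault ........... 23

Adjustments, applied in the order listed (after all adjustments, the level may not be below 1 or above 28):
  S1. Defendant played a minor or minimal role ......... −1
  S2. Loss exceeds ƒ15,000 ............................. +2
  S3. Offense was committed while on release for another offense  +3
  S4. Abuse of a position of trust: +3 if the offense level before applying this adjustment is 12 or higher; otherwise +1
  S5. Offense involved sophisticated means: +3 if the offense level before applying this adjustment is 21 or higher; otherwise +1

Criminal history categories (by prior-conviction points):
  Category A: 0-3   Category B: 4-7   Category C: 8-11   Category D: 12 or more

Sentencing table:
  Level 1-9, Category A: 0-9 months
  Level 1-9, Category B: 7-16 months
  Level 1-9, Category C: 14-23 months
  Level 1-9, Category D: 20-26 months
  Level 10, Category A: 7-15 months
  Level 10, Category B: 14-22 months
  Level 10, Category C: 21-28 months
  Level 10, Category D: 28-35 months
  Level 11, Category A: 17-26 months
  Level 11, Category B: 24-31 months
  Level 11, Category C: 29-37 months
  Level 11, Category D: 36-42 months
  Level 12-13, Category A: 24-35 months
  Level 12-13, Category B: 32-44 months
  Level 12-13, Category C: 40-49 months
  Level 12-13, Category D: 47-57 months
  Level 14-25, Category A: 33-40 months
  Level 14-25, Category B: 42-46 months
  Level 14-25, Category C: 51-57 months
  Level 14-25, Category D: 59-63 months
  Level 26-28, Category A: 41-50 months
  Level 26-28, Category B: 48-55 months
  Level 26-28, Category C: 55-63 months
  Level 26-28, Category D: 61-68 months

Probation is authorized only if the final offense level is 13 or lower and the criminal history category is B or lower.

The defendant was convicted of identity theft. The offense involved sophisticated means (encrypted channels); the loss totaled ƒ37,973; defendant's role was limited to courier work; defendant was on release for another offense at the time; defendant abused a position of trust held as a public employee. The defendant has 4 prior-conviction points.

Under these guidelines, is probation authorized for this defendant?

Yes

Base offense level for identity theft: 7.
S1 applies: 7 − 1 = 6.
S2 applies: 6 + 2 = 8.
S3 applies: 8 + 3 = 11.
S4 applies (level before this adjustment is 11 < 12, so +1): 11 + 1 = 12.
S5 applies (level before this adjustment is 12 < 21, so +1): 12 + 1 = 13.
Final offense level: 13.
Criminal history: 4 prior points → Category B (4-7).
Level 13 falls in the 12-13 band.
Grid: Level 12-13 × Category B = 32-44 months.
Probation check: level 13 ≤ 13 and category B ≤ B → eligible.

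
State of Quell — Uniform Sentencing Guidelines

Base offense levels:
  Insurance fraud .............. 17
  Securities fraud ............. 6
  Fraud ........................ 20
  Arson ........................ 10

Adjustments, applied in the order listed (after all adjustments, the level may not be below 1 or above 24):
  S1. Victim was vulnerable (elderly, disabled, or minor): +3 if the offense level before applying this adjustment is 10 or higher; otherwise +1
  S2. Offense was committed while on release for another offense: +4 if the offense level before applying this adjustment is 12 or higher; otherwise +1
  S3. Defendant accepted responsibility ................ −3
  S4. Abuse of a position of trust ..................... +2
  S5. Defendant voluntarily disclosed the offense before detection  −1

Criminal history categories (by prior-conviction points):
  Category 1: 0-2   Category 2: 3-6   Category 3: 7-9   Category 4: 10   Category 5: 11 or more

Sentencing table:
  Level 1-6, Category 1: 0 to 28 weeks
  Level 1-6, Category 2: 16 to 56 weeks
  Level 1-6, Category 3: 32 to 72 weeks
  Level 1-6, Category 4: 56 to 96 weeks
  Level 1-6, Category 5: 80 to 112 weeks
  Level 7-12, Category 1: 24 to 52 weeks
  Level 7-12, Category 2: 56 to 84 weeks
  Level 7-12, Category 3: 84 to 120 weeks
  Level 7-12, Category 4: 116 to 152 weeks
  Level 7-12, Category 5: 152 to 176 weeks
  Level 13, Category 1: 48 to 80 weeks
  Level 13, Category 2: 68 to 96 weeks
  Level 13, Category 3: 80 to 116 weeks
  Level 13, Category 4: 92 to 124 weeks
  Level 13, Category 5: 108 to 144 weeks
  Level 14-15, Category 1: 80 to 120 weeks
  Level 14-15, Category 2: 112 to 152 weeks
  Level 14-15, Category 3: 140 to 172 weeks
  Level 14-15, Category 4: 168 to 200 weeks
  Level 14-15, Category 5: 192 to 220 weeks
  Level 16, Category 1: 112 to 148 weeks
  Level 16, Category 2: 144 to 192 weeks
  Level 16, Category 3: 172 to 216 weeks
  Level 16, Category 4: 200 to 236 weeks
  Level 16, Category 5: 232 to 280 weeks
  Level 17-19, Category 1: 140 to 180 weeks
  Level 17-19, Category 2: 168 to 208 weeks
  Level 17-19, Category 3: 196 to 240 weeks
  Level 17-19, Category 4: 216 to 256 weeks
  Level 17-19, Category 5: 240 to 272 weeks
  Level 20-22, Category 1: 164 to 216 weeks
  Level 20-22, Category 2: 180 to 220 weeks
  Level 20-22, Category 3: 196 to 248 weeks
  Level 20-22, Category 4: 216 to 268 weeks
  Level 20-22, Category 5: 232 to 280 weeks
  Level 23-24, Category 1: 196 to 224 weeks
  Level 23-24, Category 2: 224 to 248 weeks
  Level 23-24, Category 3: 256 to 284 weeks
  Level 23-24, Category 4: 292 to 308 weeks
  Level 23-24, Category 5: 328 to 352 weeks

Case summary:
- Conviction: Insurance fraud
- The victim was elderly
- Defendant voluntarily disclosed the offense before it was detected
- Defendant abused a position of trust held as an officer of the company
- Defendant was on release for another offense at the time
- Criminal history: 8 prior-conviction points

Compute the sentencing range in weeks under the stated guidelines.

Base offense level for insurance fraud: 17.
S1 applies (level before this adjustment is 17 ≥ 10, so +3): 17 + 3 = 20.
S2 applies (level before this adjustment is 20 ≥ 12, so +4): 20 + 4 = 24.
S4 applies: 24 + 2 = 26.
S5 applies: 26 − 1 = 25.
Level 25 exceeds the maximum of 24; capped at 24.
Final offense level: 24.
Criminal history: 8 prior points → Category 3 (7-9).
Level 24 falls in the 23-24 band.
Grid: Level 23-24 × Category 3 = 256-284 weeks.

256-284 weeks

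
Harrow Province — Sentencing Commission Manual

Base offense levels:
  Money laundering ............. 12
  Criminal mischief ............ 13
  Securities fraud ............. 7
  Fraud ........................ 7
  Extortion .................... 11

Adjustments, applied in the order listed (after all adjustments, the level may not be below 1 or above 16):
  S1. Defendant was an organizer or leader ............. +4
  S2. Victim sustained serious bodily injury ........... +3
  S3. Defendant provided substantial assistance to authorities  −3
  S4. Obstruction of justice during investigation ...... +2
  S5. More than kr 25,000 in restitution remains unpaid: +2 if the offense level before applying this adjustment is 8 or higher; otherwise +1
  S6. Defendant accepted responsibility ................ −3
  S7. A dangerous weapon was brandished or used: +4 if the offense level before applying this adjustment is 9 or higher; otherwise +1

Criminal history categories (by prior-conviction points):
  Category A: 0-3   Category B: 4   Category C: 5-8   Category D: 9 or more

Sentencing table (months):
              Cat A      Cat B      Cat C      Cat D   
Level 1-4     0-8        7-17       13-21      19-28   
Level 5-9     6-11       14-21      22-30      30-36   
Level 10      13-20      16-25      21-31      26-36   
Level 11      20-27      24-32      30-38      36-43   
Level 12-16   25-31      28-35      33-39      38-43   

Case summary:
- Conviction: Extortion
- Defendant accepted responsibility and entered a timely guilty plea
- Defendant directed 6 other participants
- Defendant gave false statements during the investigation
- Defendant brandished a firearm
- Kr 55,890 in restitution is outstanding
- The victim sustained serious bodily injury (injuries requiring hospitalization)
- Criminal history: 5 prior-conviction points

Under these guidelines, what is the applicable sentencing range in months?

33-39 months

Base offense level for extortion: 11.
S1 applies: 11 + 4 = 15.
S2 applies: 15 + 3 = 18.
S3 does not apply.
S4 applies: 18 + 2 = 20.
S5 applies (level before this adjustment is 20 ≥ 8, so +2): 20 + 2 = 22.
S6 applies: 22 − 3 = 19.
S7 applies (level before this adjustment is 19 ≥ 9, so +4): 19 + 4 = 23.
Level 23 exceeds the maximum of 16; capped at 16.
Final offense level: 16.
Criminal history: 5 prior points → Category C (5-8).
Level 16 falls in the 12-16 band.
Grid: Level 12-16 × Category C = 33-39 months.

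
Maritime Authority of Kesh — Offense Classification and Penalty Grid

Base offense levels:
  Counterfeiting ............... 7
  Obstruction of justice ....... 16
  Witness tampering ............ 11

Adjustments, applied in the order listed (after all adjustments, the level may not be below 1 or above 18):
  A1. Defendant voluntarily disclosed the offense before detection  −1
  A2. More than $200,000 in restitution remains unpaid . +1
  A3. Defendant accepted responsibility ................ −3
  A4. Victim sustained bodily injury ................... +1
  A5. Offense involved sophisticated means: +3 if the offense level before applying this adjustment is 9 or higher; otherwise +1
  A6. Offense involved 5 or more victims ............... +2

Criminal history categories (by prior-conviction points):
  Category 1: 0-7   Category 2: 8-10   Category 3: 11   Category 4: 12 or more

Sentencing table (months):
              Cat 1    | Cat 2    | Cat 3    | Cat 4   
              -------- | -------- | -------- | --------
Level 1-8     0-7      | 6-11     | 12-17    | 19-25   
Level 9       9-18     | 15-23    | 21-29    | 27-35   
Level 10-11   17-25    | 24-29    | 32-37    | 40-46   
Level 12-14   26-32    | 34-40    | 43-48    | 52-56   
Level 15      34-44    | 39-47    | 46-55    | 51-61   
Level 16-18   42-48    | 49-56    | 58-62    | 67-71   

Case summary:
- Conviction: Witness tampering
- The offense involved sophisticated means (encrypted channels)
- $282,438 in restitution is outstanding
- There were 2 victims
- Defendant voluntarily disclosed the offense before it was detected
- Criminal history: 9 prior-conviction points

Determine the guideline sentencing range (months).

34-40 months

Base offense level for witness tampering: 11.
A1 applies: 11 − 1 = 10.
A2 applies: 10 + 1 = 11.
A3 does not apply.
A5 applies (level before this adjustment is 11 ≥ 9, so +3): 11 + 3 = 14.
A6 does not apply.
Final offense level: 14.
Criminal history: 9 prior points → Category 2 (8-10).
Level 14 falls in the 12-14 band.
Grid: Level 12-14 × Category 2 = 34-40 months.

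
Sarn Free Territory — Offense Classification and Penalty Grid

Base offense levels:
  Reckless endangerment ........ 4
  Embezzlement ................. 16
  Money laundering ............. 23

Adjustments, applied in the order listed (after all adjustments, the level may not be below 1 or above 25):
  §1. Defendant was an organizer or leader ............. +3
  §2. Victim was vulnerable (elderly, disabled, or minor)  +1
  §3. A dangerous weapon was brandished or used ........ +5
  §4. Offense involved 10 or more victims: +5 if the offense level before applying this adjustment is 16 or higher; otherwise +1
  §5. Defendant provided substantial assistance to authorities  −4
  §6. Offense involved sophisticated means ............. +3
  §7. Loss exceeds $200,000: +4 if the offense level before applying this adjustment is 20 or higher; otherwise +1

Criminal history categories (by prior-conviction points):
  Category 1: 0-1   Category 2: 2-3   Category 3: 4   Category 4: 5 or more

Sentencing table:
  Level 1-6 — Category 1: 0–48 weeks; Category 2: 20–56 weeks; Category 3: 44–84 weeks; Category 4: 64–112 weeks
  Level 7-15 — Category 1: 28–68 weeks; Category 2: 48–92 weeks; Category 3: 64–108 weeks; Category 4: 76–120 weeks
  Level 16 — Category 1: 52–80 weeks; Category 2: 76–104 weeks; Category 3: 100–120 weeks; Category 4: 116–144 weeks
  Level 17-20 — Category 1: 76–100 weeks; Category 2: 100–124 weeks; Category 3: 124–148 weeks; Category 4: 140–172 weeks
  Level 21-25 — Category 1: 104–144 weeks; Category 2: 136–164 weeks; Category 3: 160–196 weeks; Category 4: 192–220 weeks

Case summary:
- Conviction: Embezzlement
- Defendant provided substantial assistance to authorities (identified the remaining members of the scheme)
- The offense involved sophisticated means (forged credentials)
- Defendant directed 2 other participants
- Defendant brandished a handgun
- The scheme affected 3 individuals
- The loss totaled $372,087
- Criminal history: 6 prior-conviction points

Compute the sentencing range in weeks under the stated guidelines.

Base offense level for embezzlement: 16.
§1 applies: 16 + 3 = 19.
§3 applies: 19 + 5 = 24.
§4 does not apply.
§5 applies: 24 − 4 = 20.
§6 applies: 20 + 3 = 23.
§7 applies (level before this adjustment is 23 ≥ 20, so +4): 23 + 4 = 27.
Level 27 exceeds the maximum of 25; capped at 25.
Final offense level: 25.
Criminal history: 6 prior points → Category 4 (5+).
Level 25 falls in the 21-25 band.
Grid: Level 21-25 × Category 4 = 192-220 weeks.

192-220 weeks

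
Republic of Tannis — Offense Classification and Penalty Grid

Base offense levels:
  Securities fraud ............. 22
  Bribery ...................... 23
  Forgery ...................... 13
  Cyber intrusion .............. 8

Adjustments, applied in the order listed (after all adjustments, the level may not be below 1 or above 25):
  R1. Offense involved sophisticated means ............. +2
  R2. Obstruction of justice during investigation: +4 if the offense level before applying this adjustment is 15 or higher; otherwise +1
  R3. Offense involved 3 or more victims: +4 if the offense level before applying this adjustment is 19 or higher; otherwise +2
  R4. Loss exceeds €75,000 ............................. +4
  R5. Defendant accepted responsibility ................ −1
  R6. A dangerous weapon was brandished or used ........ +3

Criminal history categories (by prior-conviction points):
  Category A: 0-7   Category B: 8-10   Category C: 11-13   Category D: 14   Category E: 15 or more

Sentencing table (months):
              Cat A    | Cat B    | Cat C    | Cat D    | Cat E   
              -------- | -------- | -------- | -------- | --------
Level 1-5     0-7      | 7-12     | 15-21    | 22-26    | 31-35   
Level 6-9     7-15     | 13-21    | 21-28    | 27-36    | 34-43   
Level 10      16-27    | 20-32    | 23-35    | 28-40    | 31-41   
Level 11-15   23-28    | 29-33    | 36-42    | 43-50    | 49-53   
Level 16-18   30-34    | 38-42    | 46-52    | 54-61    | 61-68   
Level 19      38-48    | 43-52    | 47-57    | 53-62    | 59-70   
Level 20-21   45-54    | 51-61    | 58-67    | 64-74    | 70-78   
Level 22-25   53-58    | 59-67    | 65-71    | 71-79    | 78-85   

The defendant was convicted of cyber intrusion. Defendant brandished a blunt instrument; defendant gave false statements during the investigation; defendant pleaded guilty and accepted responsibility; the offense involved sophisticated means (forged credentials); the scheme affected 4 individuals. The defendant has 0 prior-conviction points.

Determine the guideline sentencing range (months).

23-28 months

Base offense level for cyber intrusion: 8.
R1 applies: 8 + 2 = 10.
R2 applies (level before this adjustment is 10 < 15, so +1): 10 + 1 = 11.
R3 applies (level before this adjustment is 11 < 19, so +2): 11 + 2 = 13.
R4 does not apply.
R5 applies: 13 − 1 = 12.
R6 applies: 12 + 3 = 15.
Final offense level: 15.
Criminal history: 0 prior points → Category A (0-7).
Level 15 falls in the 11-15 band.
Grid: Level 11-15 × Category A = 23-28 months.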